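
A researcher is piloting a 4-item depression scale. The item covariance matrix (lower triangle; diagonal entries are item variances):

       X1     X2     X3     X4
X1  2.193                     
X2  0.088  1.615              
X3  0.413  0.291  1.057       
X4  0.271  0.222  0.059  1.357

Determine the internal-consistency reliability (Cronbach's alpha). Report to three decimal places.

α = 0.402

sum of item variances = 2.193 + 1.615 + 1.057 + 1.357 = 6.222
Sum of off-diagonal covariances = 1.344
total variance = 6.222 + 2 × 1.344 = 8.910
α = (k/(k−1))·(1 − sum of item variances/total variance) = (4/3)·(1 − 6.222/8.910) = 0.402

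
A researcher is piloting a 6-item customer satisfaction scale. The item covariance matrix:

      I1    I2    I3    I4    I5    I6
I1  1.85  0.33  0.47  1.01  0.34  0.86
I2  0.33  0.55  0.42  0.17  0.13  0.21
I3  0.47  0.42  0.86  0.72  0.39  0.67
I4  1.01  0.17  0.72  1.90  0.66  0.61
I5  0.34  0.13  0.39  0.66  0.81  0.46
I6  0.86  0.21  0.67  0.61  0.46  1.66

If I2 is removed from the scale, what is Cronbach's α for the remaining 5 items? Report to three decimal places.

Remaining items: I1, I3, I4, I5, I6 (k = 5).
Σσᵢ² = 1.85 + 0.86 + 1.90 + 0.81 + 1.66 = 7.08
total variance = 7.08 + 2 × 6.19 = 19.46
α (item deleted) = (5/4)·(1 − 7.08/19.46) = 0.795

α = 0.795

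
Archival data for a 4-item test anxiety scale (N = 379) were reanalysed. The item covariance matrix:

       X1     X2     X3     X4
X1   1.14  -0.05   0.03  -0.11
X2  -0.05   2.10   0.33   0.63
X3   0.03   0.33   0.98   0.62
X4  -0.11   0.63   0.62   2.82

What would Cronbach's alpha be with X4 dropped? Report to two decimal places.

Remaining items: X1, X2, X3 (k = 3).
ΣVar(i) = 1.14 + 2.10 + 0.98 = 4.22
total variance = 4.22 + 2 × 0.31 = 4.84
α (item deleted) = (3/2)·(1 − 4.22/4.84) = 0.19

α = 0.19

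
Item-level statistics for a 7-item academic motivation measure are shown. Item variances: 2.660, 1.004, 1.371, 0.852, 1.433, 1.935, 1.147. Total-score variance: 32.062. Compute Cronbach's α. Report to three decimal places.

Σσ²ᵢ = 2.660 + 1.004 + 1.371 + 0.852 + 1.433 + 1.935 + 1.147 = 10.402
α = (k/(k−1))·(1 − Σσ²ᵢ/σ²_T) = (7/6)·(1 − 10.402/32.062) = 0.788

α = 0.788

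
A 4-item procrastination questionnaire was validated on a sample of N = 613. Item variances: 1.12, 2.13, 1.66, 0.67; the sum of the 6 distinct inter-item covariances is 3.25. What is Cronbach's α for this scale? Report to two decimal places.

Cronbach's α = 0.72

Σσᵢ² = 1.12 + 2.13 + 1.66 + 0.67 = 5.58
Sum of distinct covariances = 3.25
σ²_total = Σσᵢ² + 2·Σcov = 5.58 + 2 × 3.25 = 12.08
α = (4/3)·(1 − 5.58/12.08) = 0.72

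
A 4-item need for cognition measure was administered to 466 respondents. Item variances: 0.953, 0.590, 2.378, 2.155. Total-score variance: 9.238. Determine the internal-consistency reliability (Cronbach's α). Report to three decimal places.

α = 0.456

Σσᵢ² = 0.953 + 0.590 + 2.378 + 2.155 = 6.076
α = (k/(k−1))·(1 − Σσᵢ²/σ²_total) = (4/3)·(1 − 6.076/9.238) = 0.456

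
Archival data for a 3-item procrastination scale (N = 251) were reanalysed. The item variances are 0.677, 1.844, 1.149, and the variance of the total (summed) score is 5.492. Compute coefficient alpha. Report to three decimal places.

sum of item variances = 0.677 + 1.844 + 1.149 = 3.670
α = (k/(k−1))·(1 − sum of item variances/σ²_T) = (3/2)·(1 − 3.670/5.492) = 0.498

coefficient alpha = 0.498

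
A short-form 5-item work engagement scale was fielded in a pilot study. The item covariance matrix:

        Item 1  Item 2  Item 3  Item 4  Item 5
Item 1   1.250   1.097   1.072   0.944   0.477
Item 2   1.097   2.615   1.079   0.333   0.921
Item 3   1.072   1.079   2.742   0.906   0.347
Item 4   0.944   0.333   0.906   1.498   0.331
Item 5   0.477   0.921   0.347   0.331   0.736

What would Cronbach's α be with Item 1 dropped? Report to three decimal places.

Cronbach's α = 0.677

Remaining items: Item 2, Item 3, Item 4, Item 5 (k = 4).
sum of item variances = 2.615 + 2.742 + 1.498 + 0.736 = 7.591
total variance = 7.591 + 2 × 3.917 = 15.425
α (item deleted) = (4/3)·(1 − 7.591/15.425) = 0.677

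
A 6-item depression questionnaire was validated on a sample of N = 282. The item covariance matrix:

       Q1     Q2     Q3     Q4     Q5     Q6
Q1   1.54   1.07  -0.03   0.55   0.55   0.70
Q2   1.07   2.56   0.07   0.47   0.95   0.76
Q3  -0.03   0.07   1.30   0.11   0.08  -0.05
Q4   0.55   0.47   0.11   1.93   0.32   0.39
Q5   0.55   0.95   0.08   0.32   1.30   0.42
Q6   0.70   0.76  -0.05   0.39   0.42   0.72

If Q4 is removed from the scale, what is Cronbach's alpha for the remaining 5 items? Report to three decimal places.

Cronbach's alpha = 0.687

Remaining items: Q1, Q2, Q3, Q5, Q6 (k = 5).
Σσ²ᵢ = 1.54 + 2.56 + 1.30 + 1.30 + 0.72 = 7.42
σ²_total = 7.42 + 2 × 4.52 = 16.46
α (item deleted) = (5/4)·(1 − 7.42/16.46) = 0.687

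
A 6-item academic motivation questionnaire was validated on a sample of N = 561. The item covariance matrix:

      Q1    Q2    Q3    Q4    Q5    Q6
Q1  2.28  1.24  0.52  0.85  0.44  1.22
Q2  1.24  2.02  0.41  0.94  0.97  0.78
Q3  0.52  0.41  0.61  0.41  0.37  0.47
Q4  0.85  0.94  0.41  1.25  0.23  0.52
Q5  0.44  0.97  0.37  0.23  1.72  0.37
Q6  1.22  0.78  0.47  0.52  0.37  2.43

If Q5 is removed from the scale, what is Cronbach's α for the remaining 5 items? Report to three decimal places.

α = 0.789

Remaining items: Q1, Q2, Q3, Q4, Q6 (k = 5).
Σσᵢ² = 2.28 + 2.02 + 0.61 + 1.25 + 2.43 = 8.59
σ²_T = 8.59 + 2 × 7.36 = 23.31
α (item deleted) = (5/4)·(1 − 8.59/23.31) = 0.789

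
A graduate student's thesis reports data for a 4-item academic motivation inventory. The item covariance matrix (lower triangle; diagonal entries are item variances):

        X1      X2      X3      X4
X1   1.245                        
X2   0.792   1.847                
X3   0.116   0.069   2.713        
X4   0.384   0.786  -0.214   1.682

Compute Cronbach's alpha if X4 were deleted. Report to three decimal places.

α = 0.378

Remaining items: X1, X2, X3 (k = 3).
sum of item variances = 1.245 + 1.847 + 2.713 = 5.805
total variance = 5.805 + 2 × 0.977 = 7.759
α (item deleted) = (3/2)·(1 − 5.805/7.759) = 0.378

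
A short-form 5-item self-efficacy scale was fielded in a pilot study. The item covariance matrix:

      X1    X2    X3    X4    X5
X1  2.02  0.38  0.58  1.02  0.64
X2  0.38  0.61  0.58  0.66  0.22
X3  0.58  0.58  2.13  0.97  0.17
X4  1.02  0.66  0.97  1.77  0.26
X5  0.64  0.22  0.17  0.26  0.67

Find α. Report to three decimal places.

ΣVar(i) = 2.02 + 0.61 + 2.13 + 1.77 + 0.67 = 7.20
Sum of off-diagonal covariances = 5.48
σ²_total = 7.20 + 2 × 5.48 = 18.16
α = (k/(k−1))·(1 − ΣVar(i)/σ²_total) = (5/4)·(1 − 7.20/18.16) = 0.754

α = 0.754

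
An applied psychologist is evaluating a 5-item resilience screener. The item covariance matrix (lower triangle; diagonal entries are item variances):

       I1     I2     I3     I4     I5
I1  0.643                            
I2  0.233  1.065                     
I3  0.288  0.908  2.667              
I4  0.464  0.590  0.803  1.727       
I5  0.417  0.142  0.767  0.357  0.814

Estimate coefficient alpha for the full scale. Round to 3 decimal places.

ΣVar(i) = 0.643 + 1.065 + 2.667 + 1.727 + 0.814 = 6.916
Σ_{i<j} σ_ij = 4.969
Var(T) = 6.916 + 2 × 4.969 = 16.854
α = (k/(k−1))·(1 − ΣVar(i)/Var(T)) = (5/4)·(1 − 6.916/16.854) = 0.737

coefficient alpha = 0.737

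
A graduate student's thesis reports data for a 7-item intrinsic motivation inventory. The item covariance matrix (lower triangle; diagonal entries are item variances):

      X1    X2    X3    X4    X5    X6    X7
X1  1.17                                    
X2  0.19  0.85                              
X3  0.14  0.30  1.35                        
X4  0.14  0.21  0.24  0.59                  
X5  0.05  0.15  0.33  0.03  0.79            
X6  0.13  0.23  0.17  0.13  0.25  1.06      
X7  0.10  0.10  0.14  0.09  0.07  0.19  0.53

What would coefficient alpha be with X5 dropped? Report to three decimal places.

coefficient alpha = 0.569

Remaining items: X1, X2, X3, X4, X6, X7 (k = 6).
Σσᵢ² = 1.17 + 0.85 + 1.35 + 0.59 + 1.06 + 0.53 = 5.55
σ²_total = 5.55 + 2 × 2.50 = 10.55
α (item deleted) = (6/5)·(1 − 5.55/10.55) = 0.569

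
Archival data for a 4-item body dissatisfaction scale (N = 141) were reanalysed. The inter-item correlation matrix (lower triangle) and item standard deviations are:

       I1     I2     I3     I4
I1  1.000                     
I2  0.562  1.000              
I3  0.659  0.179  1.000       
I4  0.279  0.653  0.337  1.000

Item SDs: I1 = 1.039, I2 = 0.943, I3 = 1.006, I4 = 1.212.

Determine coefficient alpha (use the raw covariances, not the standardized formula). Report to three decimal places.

coefficient alpha = 0.756

Σσ²ᵢ = 1.039² + 0.943² + 1.006² + 1.212² = 4.4497
Covariances σ_ij = r_ij · s_i · s_j:
  σ(I1,I2) = 0.562 × 1.039 × 0.943 = 0.5506
  σ(I1,I3) = 0.659 × 1.039 × 1.006 = 0.6888
  σ(I1,I4) = 0.279 × 1.039 × 1.212 = 0.3513
  σ(I2,I3) = 0.179 × 0.943 × 1.006 = 0.1698
  σ(I2,I4) = 0.653 × 0.943 × 1.212 = 0.7463
  σ(I3,I4) = 0.337 × 1.006 × 1.212 = 0.4109
σ²_T = Σσ²ᵢ + 2·Σσ_ij = 4.4497 + 2 × 2.9177 = 10.2851
α = (4/3)·(1 − 4.4497/10.2851) = 0.756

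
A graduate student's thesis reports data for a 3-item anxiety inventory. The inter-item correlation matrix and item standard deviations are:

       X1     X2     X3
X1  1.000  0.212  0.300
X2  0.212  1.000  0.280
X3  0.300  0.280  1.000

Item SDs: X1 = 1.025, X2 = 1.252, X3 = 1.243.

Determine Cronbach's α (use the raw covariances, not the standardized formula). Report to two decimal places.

α = 0.52

Σσ²ᵢ = 1.025² + 1.252² + 1.243² = 4.1632
Covariances σ_ij = r_ij · s_i · s_j:
  σ(X1,X2) = 0.212 × 1.025 × 1.252 = 0.2721
  σ(X1,X3) = 0.300 × 1.025 × 1.243 = 0.3822
  σ(X2,X3) = 0.280 × 1.252 × 1.243 = 0.4357
σ²_T = Σσ²ᵢ + 2·Σσ_ij = 4.1632 + 2 × 1.0900 = 6.3432
α = (3/2)·(1 − 4.1632/6.3432) = 0.52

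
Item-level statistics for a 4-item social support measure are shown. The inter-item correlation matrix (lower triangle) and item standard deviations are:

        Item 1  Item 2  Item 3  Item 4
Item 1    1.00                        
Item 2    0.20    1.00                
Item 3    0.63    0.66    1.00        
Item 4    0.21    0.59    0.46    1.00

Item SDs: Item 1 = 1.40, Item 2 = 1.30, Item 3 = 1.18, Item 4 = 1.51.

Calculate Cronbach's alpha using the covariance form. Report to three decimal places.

Cronbach's alpha = 0.759

Σσ²ᵢ = 1.40² + 1.30² + 1.18² + 1.51² = 7.3225
Covariances σ_ij = r_ij · s_i · s_j:
  σ(Item 1,Item 2) = 0.20 × 1.40 × 1.30 = 0.3640
  σ(Item 1,Item 3) = 0.63 × 1.40 × 1.18 = 1.0408
  σ(Item 1,Item 4) = 0.21 × 1.40 × 1.51 = 0.4439
  σ(Item 2,Item 3) = 0.66 × 1.30 × 1.18 = 1.0124
  σ(Item 2,Item 4) = 0.59 × 1.30 × 1.51 = 1.1582
  σ(Item 3,Item 4) = 0.46 × 1.18 × 1.51 = 0.8196
σ²_T = Σσ²ᵢ + 2·Σσ_ij = 7.3225 + 2 × 4.8389 = 17.0003
α = (4/3)·(1 − 7.3225/17.0003) = 0.759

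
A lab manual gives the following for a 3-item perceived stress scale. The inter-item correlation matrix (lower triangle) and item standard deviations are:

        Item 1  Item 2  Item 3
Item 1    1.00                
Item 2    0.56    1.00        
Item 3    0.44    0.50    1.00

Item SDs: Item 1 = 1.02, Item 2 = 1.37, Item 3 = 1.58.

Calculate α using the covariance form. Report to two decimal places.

α = 0.73

Σσ²ᵢ = 1.02² + 1.37² + 1.58² = 5.4137
Covariances σ_ij = r_ij · s_i · s_j:
  σ(Item 1,Item 2) = 0.56 × 1.02 × 1.37 = 0.7825
  σ(Item 1,Item 3) = 0.44 × 1.02 × 1.58 = 0.7091
  σ(Item 2,Item 3) = 0.50 × 1.37 × 1.58 = 1.0823
σ²_T = Σσ²ᵢ + 2·Σσ_ij = 5.4137 + 2 × 2.5739 = 10.5615
α = (3/2)·(1 − 5.4137/10.5615) = 0.73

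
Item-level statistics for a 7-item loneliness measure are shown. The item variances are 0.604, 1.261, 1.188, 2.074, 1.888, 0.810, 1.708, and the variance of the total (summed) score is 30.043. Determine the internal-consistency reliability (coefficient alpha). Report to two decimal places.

Σσᵢ² = 0.604 + 1.261 + 1.188 + 2.074 + 1.888 + 0.810 + 1.708 = 9.533
α = (k/(k−1))·(1 − Σσᵢ²/Var(T)) = (7/6)·(1 − 9.533/30.043) = 0.80

α = 0.80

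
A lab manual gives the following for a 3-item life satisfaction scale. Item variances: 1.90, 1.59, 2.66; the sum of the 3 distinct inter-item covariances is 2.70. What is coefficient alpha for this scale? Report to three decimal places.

coefficient alpha = 0.701

Σσᵢ² = 1.90 + 1.59 + 2.66 = 6.15
Sum of distinct covariances = 2.70
total variance = Σσᵢ² + 2·Σcov = 6.15 + 2 × 2.70 = 11.55
α = (3/2)·(1 − 6.15/11.55) = 0.701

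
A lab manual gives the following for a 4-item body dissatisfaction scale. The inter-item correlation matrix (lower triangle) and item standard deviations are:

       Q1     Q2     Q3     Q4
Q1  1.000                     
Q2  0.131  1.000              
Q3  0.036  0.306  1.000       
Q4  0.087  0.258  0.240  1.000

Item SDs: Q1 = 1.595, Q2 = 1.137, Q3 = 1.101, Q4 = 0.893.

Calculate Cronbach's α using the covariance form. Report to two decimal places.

Σσ²ᵢ = 1.595² + 1.137² + 1.101² + 0.893² = 5.8464
Covariances σ_ij = r_ij · s_i · s_j:
  σ(Q1,Q2) = 0.131 × 1.595 × 1.137 = 0.2376
  σ(Q1,Q3) = 0.036 × 1.595 × 1.101 = 0.0632
  σ(Q1,Q4) = 0.087 × 1.595 × 0.893 = 0.1239
  σ(Q2,Q3) = 0.306 × 1.137 × 1.101 = 0.3831
  σ(Q2,Q4) = 0.258 × 1.137 × 0.893 = 0.2620
  σ(Q3,Q4) = 0.240 × 1.101 × 0.893 = 0.2360
σ²_T = Σσ²ᵢ + 2·Σσ_ij = 5.8464 + 2 × 1.3058 = 8.4580
α = (4/3)·(1 − 5.8464/8.4580) = 0.41

α = 0.41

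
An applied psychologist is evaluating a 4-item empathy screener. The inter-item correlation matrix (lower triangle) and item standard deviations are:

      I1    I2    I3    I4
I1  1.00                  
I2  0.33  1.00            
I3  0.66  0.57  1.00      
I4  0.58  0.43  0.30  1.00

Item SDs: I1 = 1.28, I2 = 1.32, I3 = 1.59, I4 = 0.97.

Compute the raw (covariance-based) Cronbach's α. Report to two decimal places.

α = 0.78

Σσ²ᵢ = 1.28² + 1.32² + 1.59² + 0.97² = 6.8498
Covariances σ_ij = r_ij · s_i · s_j:
  σ(I1,I2) = 0.33 × 1.28 × 1.32 = 0.5576
  σ(I1,I3) = 0.66 × 1.28 × 1.59 = 1.3432
  σ(I1,I4) = 0.58 × 1.28 × 0.97 = 0.7201
  σ(I2,I3) = 0.57 × 1.32 × 1.59 = 1.1963
  σ(I2,I4) = 0.43 × 1.32 × 0.97 = 0.5506
  σ(I3,I4) = 0.30 × 1.59 × 0.97 = 0.4627
σ²_T = Σσ²ᵢ + 2·Σσ_ij = 6.8498 + 2 × 4.8305 = 16.5108
α = (4/3)·(1 − 6.8498/16.5108) = 0.78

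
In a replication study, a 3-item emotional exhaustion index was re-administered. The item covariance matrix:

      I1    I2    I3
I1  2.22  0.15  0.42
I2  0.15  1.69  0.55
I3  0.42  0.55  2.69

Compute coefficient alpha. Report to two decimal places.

coefficient alpha = 0.38

Σσ²ᵢ = 2.22 + 1.69 + 2.69 = 6.60
Sum of off-diagonal covariances = 1.12
σ²_total = 6.60 + 2 × 1.12 = 8.84
α = (k/(k−1))·(1 − Σσ²ᵢ/σ²_total) = (3/2)·(1 − 6.60/8.84) = 0.38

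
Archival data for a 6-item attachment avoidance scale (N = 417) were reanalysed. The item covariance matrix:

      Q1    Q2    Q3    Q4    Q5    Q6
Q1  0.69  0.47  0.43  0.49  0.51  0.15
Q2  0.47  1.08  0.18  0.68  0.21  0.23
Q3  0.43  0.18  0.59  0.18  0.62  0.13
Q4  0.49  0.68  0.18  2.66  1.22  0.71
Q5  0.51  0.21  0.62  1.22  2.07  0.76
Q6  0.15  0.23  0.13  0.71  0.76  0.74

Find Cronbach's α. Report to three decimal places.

α = 0.768

Σσᵢ² = 0.69 + 1.08 + 0.59 + 2.66 + 2.07 + 0.74 = 7.83
Sum of the distinct covariances = 6.97
total variance = 7.83 + 2 × 6.97 = 21.77
α = (k/(k−1))·(1 − Σσᵢ²/total variance) = (6/5)·(1 − 7.83/21.77) = 0.768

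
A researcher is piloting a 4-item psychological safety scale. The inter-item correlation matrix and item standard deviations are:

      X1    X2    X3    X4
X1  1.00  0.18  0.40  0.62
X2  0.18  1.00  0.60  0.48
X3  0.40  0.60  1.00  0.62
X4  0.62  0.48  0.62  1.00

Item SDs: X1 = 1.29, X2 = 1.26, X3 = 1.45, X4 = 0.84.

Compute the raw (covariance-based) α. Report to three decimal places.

α = 0.764

Σσ²ᵢ = 1.29² + 1.26² + 1.45² + 0.84² = 6.0598
Covariances σ_ij = r_ij · s_i · s_j:
  σ(X1,X2) = 0.18 × 1.29 × 1.26 = 0.2926
  σ(X1,X3) = 0.40 × 1.29 × 1.45 = 0.7482
  σ(X1,X4) = 0.62 × 1.29 × 0.84 = 0.6718
  σ(X2,X3) = 0.60 × 1.26 × 1.45 = 1.0962
  σ(X2,X4) = 0.48 × 1.26 × 0.84 = 0.5080
  σ(X3,X4) = 0.62 × 1.45 × 0.84 = 0.7552
σ²_T = Σσ²ᵢ + 2·Σσ_ij = 6.0598 + 2 × 4.0720 = 14.2038
α = (4/3)·(1 − 6.0598/14.2038) = 0.764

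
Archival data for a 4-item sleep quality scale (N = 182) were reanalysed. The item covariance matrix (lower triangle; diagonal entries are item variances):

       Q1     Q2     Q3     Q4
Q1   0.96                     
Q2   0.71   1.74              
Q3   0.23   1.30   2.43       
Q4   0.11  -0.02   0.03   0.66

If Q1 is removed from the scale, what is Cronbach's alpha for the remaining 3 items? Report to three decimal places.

α = 0.528

Remaining items: Q2, Q3, Q4 (k = 3).
ΣVar(i) = 1.74 + 2.43 + 0.66 = 4.83
total variance = 4.83 + 2 × 1.31 = 7.45
α (item deleted) = (3/2)·(1 − 4.83/7.45) = 0.528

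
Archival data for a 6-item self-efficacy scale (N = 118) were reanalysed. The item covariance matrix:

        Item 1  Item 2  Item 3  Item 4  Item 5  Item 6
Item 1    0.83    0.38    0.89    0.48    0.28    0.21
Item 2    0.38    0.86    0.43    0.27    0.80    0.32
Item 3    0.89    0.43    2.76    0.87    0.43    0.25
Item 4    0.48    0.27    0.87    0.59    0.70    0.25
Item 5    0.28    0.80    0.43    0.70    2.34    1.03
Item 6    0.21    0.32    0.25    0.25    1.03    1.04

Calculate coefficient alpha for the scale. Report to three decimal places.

sum of item variances = 0.83 + 0.86 + 2.76 + 0.59 + 2.34 + 1.04 = 8.42
Sum of off-diagonal covariances = 7.59
total variance = 8.42 + 2 × 7.59 = 23.60
α = (k/(k−1))·(1 − sum of item variances/total variance) = (6/5)·(1 − 8.42/23.60) = 0.772

coefficient alpha = 0.772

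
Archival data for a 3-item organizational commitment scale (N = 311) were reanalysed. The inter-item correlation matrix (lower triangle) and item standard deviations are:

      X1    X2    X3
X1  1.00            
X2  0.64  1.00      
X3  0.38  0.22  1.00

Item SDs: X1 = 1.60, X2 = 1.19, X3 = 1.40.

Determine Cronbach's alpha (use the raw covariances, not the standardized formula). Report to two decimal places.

α = 0.68

Σσ²ᵢ = 1.60² + 1.19² + 1.40² = 5.9361
Covariances σ_ij = r_ij · s_i · s_j:
  σ(X1,X2) = 0.64 × 1.60 × 1.19 = 1.2186
  σ(X1,X3) = 0.38 × 1.60 × 1.40 = 0.8512
  σ(X2,X3) = 0.22 × 1.19 × 1.40 = 0.3665
σ²_T = Σσ²ᵢ + 2·Σσ_ij = 5.9361 + 2 × 2.4363 = 10.8087
α = (3/2)·(1 − 5.9361/10.8087) = 0.68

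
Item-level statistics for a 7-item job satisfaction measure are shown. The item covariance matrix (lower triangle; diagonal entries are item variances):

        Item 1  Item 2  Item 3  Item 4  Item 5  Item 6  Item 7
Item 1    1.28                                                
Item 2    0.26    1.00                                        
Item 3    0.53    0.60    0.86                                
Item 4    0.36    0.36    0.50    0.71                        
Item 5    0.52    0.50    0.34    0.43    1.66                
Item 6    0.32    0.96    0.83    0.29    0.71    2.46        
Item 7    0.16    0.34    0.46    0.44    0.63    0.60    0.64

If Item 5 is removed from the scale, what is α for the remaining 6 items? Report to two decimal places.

α = 0.80

Remaining items: Item 1, Item 2, Item 3, Item 4, Item 6, Item 7 (k = 6).
Σσ²ᵢ = 1.28 + 1.00 + 0.86 + 0.71 + 2.46 + 0.64 = 6.95
Var(T) = 6.95 + 2 × 7.01 = 20.97
α (item deleted) = (6/5)·(1 − 6.95/20.97) = 0.80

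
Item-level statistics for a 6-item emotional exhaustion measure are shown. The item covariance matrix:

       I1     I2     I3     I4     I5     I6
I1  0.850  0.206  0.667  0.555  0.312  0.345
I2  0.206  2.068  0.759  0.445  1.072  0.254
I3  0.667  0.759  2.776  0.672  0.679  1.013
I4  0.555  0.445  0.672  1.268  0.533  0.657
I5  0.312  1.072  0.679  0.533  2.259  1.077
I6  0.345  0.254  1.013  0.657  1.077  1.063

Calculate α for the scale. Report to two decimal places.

Σσ²ᵢ = 0.850 + 2.068 + 2.776 + 1.268 + 2.259 + 1.063 = 10.284
Σ_{i<j} σ_ij = 9.246
σ²_total = 10.284 + 2 × 9.246 = 28.776
α = (k/(k−1))·(1 − Σσ²ᵢ/σ²_total) = (6/5)·(1 − 10.284/28.776) = 0.77

α = 0.77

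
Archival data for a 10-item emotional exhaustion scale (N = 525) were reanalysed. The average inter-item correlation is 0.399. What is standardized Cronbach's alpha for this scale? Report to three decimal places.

standardized Cronbach's alpha = 0.869

Standardized α = k·r̄ / (1 + (k−1)·r̄) = 10 × 0.399 / (1 + 9 × 0.399)
  = 3.9900 / 4.5910 = 0.869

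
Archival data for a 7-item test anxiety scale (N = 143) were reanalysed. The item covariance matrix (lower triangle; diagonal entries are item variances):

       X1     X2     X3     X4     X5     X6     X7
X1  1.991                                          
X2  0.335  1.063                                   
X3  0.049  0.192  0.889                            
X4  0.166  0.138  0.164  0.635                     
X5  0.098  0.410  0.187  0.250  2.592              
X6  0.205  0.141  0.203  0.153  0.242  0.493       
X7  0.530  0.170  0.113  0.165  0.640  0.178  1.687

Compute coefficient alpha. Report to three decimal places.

α = 0.587

Σσ²ᵢ = 1.991 + 1.063 + 0.889 + 0.635 + 2.592 + 0.493 + 1.687 = 9.350
Σ_{i<j} σ_ij = 4.729
σ²_total = 9.350 + 2 × 4.729 = 18.808
α = (k/(k−1))·(1 − Σσ²ᵢ/σ²_total) = (7/6)·(1 − 9.350/18.808) = 0.587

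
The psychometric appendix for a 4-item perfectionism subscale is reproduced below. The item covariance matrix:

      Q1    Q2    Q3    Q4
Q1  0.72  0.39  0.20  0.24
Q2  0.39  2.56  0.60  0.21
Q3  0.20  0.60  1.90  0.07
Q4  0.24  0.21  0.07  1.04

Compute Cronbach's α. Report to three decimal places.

α = 0.473

Σσ²ᵢ = 0.72 + 2.56 + 1.90 + 1.04 = 6.22
Sum of the distinct covariances = 1.71
σ²_T = 6.22 + 2 × 1.71 = 9.64
α = (k/(k−1))·(1 − Σσ²ᵢ/σ²_T) = (4/3)·(1 − 6.22/9.64) = 0.473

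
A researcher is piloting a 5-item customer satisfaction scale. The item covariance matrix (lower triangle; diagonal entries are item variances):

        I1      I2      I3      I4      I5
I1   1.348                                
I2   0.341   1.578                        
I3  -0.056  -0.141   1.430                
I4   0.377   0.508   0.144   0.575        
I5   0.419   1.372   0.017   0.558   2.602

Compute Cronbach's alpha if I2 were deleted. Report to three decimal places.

Remaining items: I1, I3, I4, I5 (k = 4).
Σσ²ᵢ = 1.348 + 1.430 + 0.575 + 2.602 = 5.955
total variance = 5.955 + 2 × 1.459 = 8.873
α (item deleted) = (4/3)·(1 − 5.955/8.873) = 0.438

Cronbach's alpha = 0.438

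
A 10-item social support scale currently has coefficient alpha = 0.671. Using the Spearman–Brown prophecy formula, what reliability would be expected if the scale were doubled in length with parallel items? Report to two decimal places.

predicted reliability = 0.80

Length factor m = 2
α' = m·α / (1 + (m−1)·α)
   = 2 × 0.671 / (1 + (2 − 1) × 0.671)
   = 1.3420 / 1.6710 = 0.80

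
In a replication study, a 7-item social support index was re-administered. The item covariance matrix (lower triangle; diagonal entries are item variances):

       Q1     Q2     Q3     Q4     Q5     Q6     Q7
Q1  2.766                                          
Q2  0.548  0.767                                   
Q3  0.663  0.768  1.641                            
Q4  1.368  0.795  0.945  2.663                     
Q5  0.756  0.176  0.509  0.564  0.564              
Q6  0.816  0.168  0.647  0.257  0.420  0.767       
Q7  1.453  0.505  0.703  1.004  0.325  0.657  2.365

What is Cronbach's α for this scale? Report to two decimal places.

Cronbach's α = 0.83

Σσᵢ² = 2.766 + 0.767 + 1.641 + 2.663 + 0.564 + 0.767 + 2.365 = 11.533
Sum of the distinct covariances = 14.047
σ²_total = 11.533 + 2 × 14.047 = 39.627
α = (k/(k−1))·(1 − Σσᵢ²/σ²_total) = (7/6)·(1 − 11.533/39.627) = 0.83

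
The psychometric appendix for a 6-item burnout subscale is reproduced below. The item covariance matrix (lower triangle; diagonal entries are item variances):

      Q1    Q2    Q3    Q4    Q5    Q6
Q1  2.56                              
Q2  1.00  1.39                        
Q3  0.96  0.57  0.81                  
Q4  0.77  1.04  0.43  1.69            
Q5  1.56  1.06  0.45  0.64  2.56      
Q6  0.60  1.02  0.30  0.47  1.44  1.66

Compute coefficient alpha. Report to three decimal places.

coefficient alpha = 0.837

Σσᵢ² = 2.56 + 1.39 + 0.81 + 1.69 + 2.56 + 1.66 = 10.67
Sum of the distinct covariances = 12.31
σ²_total = 10.67 + 2 × 12.31 = 35.29
α = (k/(k−1))·(1 − Σσᵢ²/σ²_total) = (6/5)·(1 − 10.67/35.29) = 0.837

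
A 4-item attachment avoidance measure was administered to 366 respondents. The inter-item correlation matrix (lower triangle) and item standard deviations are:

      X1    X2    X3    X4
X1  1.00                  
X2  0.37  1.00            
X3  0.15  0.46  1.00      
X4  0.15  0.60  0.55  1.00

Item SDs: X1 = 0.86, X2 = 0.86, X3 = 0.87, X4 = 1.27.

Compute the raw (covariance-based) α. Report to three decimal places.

Σσ²ᵢ = 0.86² + 0.86² + 0.87² + 1.27² = 3.8490
Covariances σ_ij = r_ij · s_i · s_j:
  σ(X1,X2) = 0.37 × 0.86 × 0.86 = 0.2737
  σ(X1,X3) = 0.15 × 0.86 × 0.87 = 0.1122
  σ(X1,X4) = 0.15 × 0.86 × 1.27 = 0.1638
  σ(X2,X3) = 0.46 × 0.86 × 0.87 = 0.3442
  σ(X2,X4) = 0.60 × 0.86 × 1.27 = 0.6553
  σ(X3,X4) = 0.55 × 0.87 × 1.27 = 0.6077
σ²_T = Σσ²ᵢ + 2·Σσ_ij = 3.8490 + 2 × 2.1569 = 8.1628
α = (4/3)·(1 − 3.8490/8.1628) = 0.705

α = 0.705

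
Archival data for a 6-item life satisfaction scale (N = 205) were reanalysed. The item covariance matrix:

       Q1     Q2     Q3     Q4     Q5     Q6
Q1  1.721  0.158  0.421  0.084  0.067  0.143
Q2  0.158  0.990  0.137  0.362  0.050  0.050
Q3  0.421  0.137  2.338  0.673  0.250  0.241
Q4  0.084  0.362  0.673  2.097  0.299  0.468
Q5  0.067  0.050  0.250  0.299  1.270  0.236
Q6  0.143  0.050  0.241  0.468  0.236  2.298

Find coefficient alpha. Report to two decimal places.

coefficient alpha = 0.49

sum of item variances = 1.721 + 0.990 + 2.338 + 2.097 + 1.270 + 2.298 = 10.714
Σ_{i<j} σ_ij = 3.639
σ²_T = 10.714 + 2 × 3.639 = 17.992
α = (k/(k−1))·(1 − sum of item variances/σ²_T) = (6/5)·(1 − 10.714/17.992) = 0.49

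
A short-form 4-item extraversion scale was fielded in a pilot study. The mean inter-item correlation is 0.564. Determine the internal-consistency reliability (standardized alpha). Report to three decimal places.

standardized alpha = 0.838

Standardized α = k·r̄ / (1 + (k−1)·r̄) = 4 × 0.564 / (1 + 3 × 0.564)
  = 2.2560 / 2.6920 = 0.838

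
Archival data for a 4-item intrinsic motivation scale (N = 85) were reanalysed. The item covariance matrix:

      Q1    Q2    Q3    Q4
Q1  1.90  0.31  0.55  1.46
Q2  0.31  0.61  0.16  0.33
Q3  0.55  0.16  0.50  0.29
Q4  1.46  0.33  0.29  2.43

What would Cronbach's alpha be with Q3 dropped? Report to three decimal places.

Cronbach's alpha = 0.689

Remaining items: Q1, Q2, Q4 (k = 3).
sum of item variances = 1.90 + 0.61 + 2.43 = 4.94
Var(T) = 4.94 + 2 × 2.10 = 9.14
α (item deleted) = (3/2)·(1 − 4.94/9.14) = 0.689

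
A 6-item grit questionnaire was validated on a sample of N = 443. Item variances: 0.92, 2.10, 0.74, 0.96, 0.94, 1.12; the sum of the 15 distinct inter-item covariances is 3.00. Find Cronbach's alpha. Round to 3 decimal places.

ΣVar(i) = 0.92 + 2.10 + 0.74 + 0.96 + 0.94 + 1.12 = 6.78
Sum of distinct covariances = 3.00
σ²_total = ΣVar(i) + 2·Σcov = 6.78 + 2 × 3.00 = 12.78
α = (6/5)·(1 − 6.78/12.78) = 0.563

Cronbach's alpha = 0.563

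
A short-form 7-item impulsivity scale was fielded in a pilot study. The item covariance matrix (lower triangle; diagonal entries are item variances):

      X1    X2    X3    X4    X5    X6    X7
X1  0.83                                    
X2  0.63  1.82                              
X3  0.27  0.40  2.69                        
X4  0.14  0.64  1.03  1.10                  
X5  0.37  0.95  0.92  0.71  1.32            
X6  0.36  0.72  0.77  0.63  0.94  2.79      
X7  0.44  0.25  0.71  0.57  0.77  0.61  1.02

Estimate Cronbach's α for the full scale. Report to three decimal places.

sum of item variances = 0.83 + 1.82 + 2.69 + 1.10 + 1.32 + 2.79 + 1.02 = 11.57
Σ_{i<j} σ_ij = 12.83
Var(T) = 11.57 + 2 × 12.83 = 37.23
α = (k/(k−1))·(1 − sum of item variances/Var(T)) = (7/6)·(1 − 11.57/37.23) = 0.804

Cronbach's α = 0.804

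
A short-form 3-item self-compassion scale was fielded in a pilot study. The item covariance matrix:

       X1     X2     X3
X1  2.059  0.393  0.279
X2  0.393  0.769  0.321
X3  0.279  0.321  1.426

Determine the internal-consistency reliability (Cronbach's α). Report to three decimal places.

Σσ²ᵢ = 2.059 + 0.769 + 1.426 = 4.254
Σ_{i<j} σ_ij = 0.993
σ²_total = 4.254 + 2 × 0.993 = 6.240
α = (k/(k−1))·(1 − Σσ²ᵢ/σ²_total) = (3/2)·(1 − 4.254/6.240) = 0.477

α = 0.477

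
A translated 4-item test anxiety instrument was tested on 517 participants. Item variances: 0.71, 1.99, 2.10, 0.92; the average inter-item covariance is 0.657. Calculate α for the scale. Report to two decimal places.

α = 0.77

Σσ²ᵢ = 0.71 + 1.99 + 2.10 + 0.92 = 5.72
Sum of the 6 distinct covariances = 6 × 0.657 = 3.942
σ²_total = Σσ²ᵢ + 2·Σcov = 5.72 + 2 × 3.942 = 13.604
α = (4/3)·(1 − 5.72/13.604) = 0.77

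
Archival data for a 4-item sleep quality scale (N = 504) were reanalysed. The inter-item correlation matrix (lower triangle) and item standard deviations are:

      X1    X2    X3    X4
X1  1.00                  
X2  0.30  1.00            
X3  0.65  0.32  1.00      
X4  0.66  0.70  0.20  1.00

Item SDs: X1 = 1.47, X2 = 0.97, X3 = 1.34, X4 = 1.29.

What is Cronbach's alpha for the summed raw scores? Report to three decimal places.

Σσ²ᵢ = 1.47² + 0.97² + 1.34² + 1.29² = 6.5615
Covariances σ_ij = r_ij · s_i · s_j:
  σ(X1,X2) = 0.30 × 1.47 × 0.97 = 0.4278
  σ(X1,X3) = 0.65 × 1.47 × 1.34 = 1.2804
  σ(X1,X4) = 0.66 × 1.47 × 1.29 = 1.2516
  σ(X2,X3) = 0.32 × 0.97 × 1.34 = 0.4159
  σ(X2,X4) = 0.70 × 0.97 × 1.29 = 0.8759
  σ(X3,X4) = 0.20 × 1.34 × 1.29 = 0.3457
σ²_T = Σσ²ᵢ + 2·Σσ_ij = 6.5615 + 2 × 4.5973 = 15.7561
α = (4/3)·(1 − 6.5615/15.7561) = 0.778

α = 0.778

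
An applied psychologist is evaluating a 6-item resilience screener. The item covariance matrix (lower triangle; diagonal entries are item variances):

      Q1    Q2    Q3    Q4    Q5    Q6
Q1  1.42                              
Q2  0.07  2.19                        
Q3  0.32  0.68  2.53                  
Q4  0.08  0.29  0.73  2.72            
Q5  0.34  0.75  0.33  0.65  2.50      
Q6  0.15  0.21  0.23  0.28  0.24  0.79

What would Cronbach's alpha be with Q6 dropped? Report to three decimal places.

Remaining items: Q1, Q2, Q3, Q4, Q5 (k = 5).
Σσᵢ² = 1.42 + 2.19 + 2.53 + 2.72 + 2.50 = 11.36
Var(T) = 11.36 + 2 × 4.24 = 19.84
α (item deleted) = (5/4)·(1 − 11.36/19.84) = 0.534

Cronbach's alpha = 0.534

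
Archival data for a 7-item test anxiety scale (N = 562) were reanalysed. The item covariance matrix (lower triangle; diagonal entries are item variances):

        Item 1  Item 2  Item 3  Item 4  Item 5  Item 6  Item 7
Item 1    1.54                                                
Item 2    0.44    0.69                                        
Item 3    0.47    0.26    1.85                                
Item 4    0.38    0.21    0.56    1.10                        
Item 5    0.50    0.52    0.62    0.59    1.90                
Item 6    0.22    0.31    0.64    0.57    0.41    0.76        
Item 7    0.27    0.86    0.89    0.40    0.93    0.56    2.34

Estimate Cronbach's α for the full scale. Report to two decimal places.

Cronbach's α = 0.79

Σσᵢ² = 1.54 + 0.69 + 1.85 + 1.10 + 1.90 + 0.76 + 2.34 = 10.18
Sum of off-diagonal covariances = 10.61
σ²_T = 10.18 + 2 × 10.61 = 31.40
α = (k/(k−1))·(1 − Σσᵢ²/σ²_T) = (7/6)·(1 − 10.18/31.40) = 0.79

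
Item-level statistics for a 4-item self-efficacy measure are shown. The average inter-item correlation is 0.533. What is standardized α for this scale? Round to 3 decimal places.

α = 0.820

Standardized α = k·r̄ / (1 + (k−1)·r̄) = 4 × 0.533 / (1 + 3 × 0.533)
  = 2.1320 / 2.5990 = 0.820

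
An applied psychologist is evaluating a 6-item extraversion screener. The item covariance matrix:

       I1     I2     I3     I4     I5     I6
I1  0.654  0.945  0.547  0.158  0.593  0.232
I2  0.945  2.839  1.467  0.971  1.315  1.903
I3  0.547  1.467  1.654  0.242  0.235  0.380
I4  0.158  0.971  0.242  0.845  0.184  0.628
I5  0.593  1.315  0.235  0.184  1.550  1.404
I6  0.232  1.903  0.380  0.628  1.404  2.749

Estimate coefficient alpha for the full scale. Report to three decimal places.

α = 0.822

sum of item variances = 0.654 + 2.839 + 1.654 + 0.845 + 1.550 + 2.749 = 10.291
Sum of off-diagonal covariances = 11.204
Var(T) = 10.291 + 2 × 11.204 = 32.699
α = (k/(k−1))·(1 − sum of item variances/Var(T)) = (6/5)·(1 − 10.291/32.699) = 0.822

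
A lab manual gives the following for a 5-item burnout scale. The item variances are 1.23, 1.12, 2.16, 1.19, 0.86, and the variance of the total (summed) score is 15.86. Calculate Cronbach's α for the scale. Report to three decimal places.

sum of item variances = 1.23 + 1.12 + 2.16 + 1.19 + 0.86 = 6.56
α = (k/(k−1))·(1 − sum of item variances/σ²_total) = (5/4)·(1 − 6.56/15.86) = 0.733

α = 0.733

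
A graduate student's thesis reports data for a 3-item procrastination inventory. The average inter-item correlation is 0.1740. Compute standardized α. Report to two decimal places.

α = 0.39

Standardized α = k·r̄ / (1 + (k−1)·r̄) = 3 × 0.1740 / (1 + 2 × 0.1740)
  = 0.5220 / 1.3480 = 0.39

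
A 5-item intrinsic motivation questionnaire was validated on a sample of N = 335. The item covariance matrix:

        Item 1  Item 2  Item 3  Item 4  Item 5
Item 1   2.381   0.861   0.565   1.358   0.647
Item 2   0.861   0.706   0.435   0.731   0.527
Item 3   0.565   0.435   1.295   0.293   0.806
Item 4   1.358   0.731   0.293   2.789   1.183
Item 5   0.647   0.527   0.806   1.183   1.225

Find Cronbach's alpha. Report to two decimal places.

α = 0.80

Σσᵢ² = 2.381 + 0.706 + 1.295 + 2.789 + 1.225 = 8.396
Sum of the distinct covariances = 7.406
total variance = 8.396 + 2 × 7.406 = 23.208
α = (k/(k−1))·(1 − Σσᵢ²/total variance) = (5/4)·(1 − 8.396/23.208) = 0.80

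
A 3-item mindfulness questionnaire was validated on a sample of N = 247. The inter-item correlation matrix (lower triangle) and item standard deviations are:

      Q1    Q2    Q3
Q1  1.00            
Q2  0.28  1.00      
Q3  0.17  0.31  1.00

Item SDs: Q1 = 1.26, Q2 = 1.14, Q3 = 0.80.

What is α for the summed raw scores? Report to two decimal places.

α = 0.49

Σσ²ᵢ = 1.26² + 1.14² + 0.80² = 3.5272
Covariances σ_ij = r_ij · s_i · s_j:
  σ(Q1,Q2) = 0.28 × 1.26 × 1.14 = 0.4022
  σ(Q1,Q3) = 0.17 × 1.26 × 0.80 = 0.1714
  σ(Q2,Q3) = 0.31 × 1.14 × 0.80 = 0.2827
σ²_T = Σσ²ᵢ + 2·Σσ_ij = 3.5272 + 2 × 0.8563 = 5.2398
α = (3/2)·(1 − 3.5272/5.2398) = 0.49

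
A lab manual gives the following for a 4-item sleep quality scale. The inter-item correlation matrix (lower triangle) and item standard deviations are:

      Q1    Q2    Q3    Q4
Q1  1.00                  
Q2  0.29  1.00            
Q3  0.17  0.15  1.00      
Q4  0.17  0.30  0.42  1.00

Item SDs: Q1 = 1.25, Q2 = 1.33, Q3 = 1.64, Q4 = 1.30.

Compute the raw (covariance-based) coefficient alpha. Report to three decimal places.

Σσ²ᵢ = 1.25² + 1.33² + 1.64² + 1.30² = 7.7110
Covariances σ_ij = r_ij · s_i · s_j:
  σ(Q1,Q2) = 0.29 × 1.25 × 1.33 = 0.4821
  σ(Q1,Q3) = 0.17 × 1.25 × 1.64 = 0.3485
  σ(Q1,Q4) = 0.17 × 1.25 × 1.30 = 0.2763
  σ(Q2,Q3) = 0.15 × 1.33 × 1.64 = 0.3272
  σ(Q2,Q4) = 0.30 × 1.33 × 1.30 = 0.5187
  σ(Q3,Q4) = 0.42 × 1.64 × 1.30 = 0.8954
σ²_T = Σσ²ᵢ + 2·Σσ_ij = 7.7110 + 2 × 2.8482 = 13.4074
α = (4/3)·(1 − 7.7110/13.4074) = 0.566

α = 0.566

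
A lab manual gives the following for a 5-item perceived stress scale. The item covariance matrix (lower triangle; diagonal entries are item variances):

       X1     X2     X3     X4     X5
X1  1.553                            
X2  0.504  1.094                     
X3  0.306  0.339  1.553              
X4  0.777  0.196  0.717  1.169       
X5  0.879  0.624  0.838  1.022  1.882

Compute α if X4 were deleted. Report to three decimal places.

Remaining items: X1, X2, X3, X5 (k = 4).
ΣVar(i) = 1.553 + 1.094 + 1.553 + 1.882 = 6.082
σ²_T = 6.082 + 2 × 3.490 = 13.062
α (item deleted) = (4/3)·(1 − 6.082/13.062) = 0.712

α = 0.712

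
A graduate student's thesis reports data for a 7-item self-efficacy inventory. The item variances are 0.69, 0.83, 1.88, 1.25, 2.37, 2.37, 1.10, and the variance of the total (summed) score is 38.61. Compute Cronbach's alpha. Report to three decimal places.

α = 0.850

sum of item variances = 0.69 + 0.83 + 1.88 + 1.25 + 2.37 + 2.37 + 1.10 = 10.49
α = (k/(k−1))·(1 − sum of item variances/total variance) = (7/6)·(1 − 10.49/38.61) = 0.850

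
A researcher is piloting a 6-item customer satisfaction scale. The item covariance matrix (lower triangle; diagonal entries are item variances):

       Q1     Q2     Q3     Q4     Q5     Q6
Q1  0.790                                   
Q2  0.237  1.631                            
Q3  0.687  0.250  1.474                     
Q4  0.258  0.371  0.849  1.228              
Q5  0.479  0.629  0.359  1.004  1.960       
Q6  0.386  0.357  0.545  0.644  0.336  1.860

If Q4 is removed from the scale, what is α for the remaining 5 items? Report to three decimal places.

Remaining items: Q1, Q2, Q3, Q5, Q6 (k = 5).
Σσᵢ² = 0.790 + 1.631 + 1.474 + 1.960 + 1.860 = 7.715
σ²_total = 7.715 + 2 × 4.265 = 16.245
α (item deleted) = (5/4)·(1 − 7.715/16.245) = 0.656

α = 0.656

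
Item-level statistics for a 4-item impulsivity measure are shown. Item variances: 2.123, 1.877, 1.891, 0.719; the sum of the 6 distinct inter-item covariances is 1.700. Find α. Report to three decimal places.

sum of item variances = 2.123 + 1.877 + 1.891 + 0.719 = 6.610
Sum of distinct covariances = 1.700
σ²_total = sum of item variances + 2·Σcov = 6.610 + 2 × 1.700 = 10.010
α = (4/3)·(1 − 6.610/10.010) = 0.453

α = 0.453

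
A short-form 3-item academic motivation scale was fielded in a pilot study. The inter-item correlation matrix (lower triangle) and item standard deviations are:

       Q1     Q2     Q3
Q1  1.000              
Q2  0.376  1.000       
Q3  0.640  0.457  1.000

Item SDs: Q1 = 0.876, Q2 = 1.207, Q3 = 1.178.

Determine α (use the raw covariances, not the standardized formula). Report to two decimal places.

Σσ²ᵢ = 0.876² + 1.207² + 1.178² = 3.6119
Covariances σ_ij = r_ij · s_i · s_j:
  σ(Q1,Q2) = 0.376 × 0.876 × 1.207 = 0.3976
  σ(Q1,Q3) = 0.640 × 0.876 × 1.178 = 0.6604
  σ(Q2,Q3) = 0.457 × 1.207 × 1.178 = 0.6498
σ²_T = Σσ²ᵢ + 2·Σσ_ij = 3.6119 + 2 × 1.7078 = 7.0275
α = (3/2)·(1 − 3.6119/7.0275) = 0.73

α = 0.73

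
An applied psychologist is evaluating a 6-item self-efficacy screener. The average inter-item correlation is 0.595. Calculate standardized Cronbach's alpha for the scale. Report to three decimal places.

α = 0.898

Standardized α = k·r̄ / (1 + (k−1)·r̄) = 6 × 0.595 / (1 + 5 × 0.595)
  = 3.5700 / 3.9750 = 0.898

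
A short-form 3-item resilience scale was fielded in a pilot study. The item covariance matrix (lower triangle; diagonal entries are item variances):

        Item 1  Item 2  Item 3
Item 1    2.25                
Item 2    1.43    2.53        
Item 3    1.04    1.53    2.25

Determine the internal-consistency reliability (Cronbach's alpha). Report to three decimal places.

Σσ²ᵢ = 2.25 + 2.53 + 2.25 = 7.03
Sum of the distinct covariances = 4.00
σ²_T = 7.03 + 2 × 4.00 = 15.03
α = (k/(k−1))·(1 − Σσ²ᵢ/σ²_T) = (3/2)·(1 − 7.03/15.03) = 0.798

Cronbach's alpha = 0.798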